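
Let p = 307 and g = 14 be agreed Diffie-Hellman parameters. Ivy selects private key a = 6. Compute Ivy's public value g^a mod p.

Public value = 14^6 mod 307.
14^1 ≡ 14 (mod 307)
14^2 = (14^1)^2 ≡ 14^2 = 196 ≡ 196 (mod 307)
14^4 = (14^2)^2 ≡ 196^2 = 38416 ≡ 41 (mod 307)
14^6 = 14^4 · 14^2 ≡ 41 · 196 ≡ 54 (mod 307).

54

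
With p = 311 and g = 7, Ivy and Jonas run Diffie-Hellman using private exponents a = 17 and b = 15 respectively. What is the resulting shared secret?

15

Jonas sends B = g^b mod p = 7^15 mod 311.
7^1 ≡ 7 (mod 311)
7^2 = (7^1)^2 ≡ 7^2 = 49 ≡ 49 (mod 311)
7^4 = (7^2)^2 ≡ 49^2 = 2401 ≡ 224 (mod 311)
7^8 = (7^4)^2 ≡ 224^2 = 50176 ≡ 105 (mod 311)
7^15 = 7^8 · 7^4 · 7^2 · 7^1 ≡ 105 · 224 · 49 · 7 ≡ 20 (mod 311).
So B = 20. Ivy then computes K = B^a mod p = 20^17 mod 311.
20^1 ≡ 20 (mod 311)
20^2 = (20^1)^2 ≡ 20^2 = 400 ≡ 89 (mod 311)
20^4 = (20^2)^2 ≡ 89^2 = 7921 ≡ 146 (mod 311)
20^8 = (20^4)^2 ≡ 146^2 = 21316 ≡ 168 (mod 311)
20^16 = (20^8)^2 ≡ 168^2 = 28224 ≡ 234 (mod 311)
20^17 = 20^16 · 20^1 ≡ 234 · 20 ≡ 15 (mod 311).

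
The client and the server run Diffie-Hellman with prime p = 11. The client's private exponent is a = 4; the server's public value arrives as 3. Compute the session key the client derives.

4

Shared key K = 3^4 mod 11.
3^1 ≡ 3 (mod 11)
3^2 = (3^1)^2 ≡ 3^2 = 9 ≡ 9 (mod 11)
3^4 = (3^2)^2 ≡ 9^2 = 81 ≡ 4 (mod 11)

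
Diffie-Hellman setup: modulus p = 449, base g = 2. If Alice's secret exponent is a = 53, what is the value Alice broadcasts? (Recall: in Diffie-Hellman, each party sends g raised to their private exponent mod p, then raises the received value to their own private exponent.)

Public value = 2^53 mod 449.
2^1 ≡ 2 (mod 449)
2^2 = (2^1)^2 ≡ 2^2 = 4 ≡ 4 (mod 449)
2^4 = (2^2)^2 ≡ 4^2 = 16 ≡ 16 (mod 449)
2^8 = (2^4)^2 ≡ 16^2 = 256 ≡ 256 (mod 449)
2^16 = (2^8)^2 ≡ 256^2 = 65536 ≡ 431 (mod 449)
2^32 = (2^16)^2 ≡ 431^2 = 185761 ≡ 324 (mod 449)
2^53 = 2^32 · 2^16 · 2^4 · 2^1 ≡ 324 · 431 · 16 · 2 ≡ 160 (mod 449).

160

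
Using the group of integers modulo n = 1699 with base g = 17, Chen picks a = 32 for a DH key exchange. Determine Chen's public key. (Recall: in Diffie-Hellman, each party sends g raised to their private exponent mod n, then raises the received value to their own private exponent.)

607

Public value = 17^32 mod 1699.
17^1 ≡ 17 (mod 1699)
17^2 = (17^1)^2 ≡ 17^2 = 289 ≡ 289 (mod 1699)
17^4 = (17^2)^2 ≡ 289^2 = 83521 ≡ 270 (mod 1699)
17^8 = (17^4)^2 ≡ 270^2 = 72900 ≡ 1542 (mod 1699)
17^16 = (17^8)^2 ≡ 1542^2 = 2377764 ≡ 863 (mod 1699)
17^32 = (17^16)^2 ≡ 863^2 = 744769 ≡ 607 (mod 1699)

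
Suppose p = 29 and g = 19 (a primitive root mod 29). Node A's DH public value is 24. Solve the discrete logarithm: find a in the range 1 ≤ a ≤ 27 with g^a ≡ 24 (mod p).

Try successive powers of 19 modulo 29:
19^1 ≡ 19
19^2 ≡ 13
19^3 ≡ 15
19^4 ≡ 24
Found: a = 4.

4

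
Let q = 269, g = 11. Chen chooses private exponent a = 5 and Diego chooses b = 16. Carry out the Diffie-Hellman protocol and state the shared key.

Chen sends A = g^a mod q = 11^5 mod 269.
11^1 ≡ 11 (mod 269)
11^2 = (11^1)^2 ≡ 11^2 = 121 ≡ 121 (mod 269)
11^4 = (11^2)^2 ≡ 121^2 = 14641 ≡ 115 (mod 269)
11^5 = 11^4 · 11^1 ≡ 115 · 11 ≡ 189 (mod 269).
So A = 189. Diego then computes K = A^b mod q = 189^16 mod 269.
189^1 ≡ 189 (mod 269)
189^2 = (189^1)^2 ≡ 189^2 = 35721 ≡ 213 (mod 269)
189^4 = (189^2)^2 ≡ 213^2 = 45369 ≡ 177 (mod 269)
189^8 = (189^4)^2 ≡ 177^2 = 31329 ≡ 125 (mod 269)
189^16 = (189^8)^2 ≡ 125^2 = 15625 ≡ 23 (mod 269)

23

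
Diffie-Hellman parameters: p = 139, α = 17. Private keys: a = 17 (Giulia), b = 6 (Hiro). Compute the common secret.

65

Hiro sends B = α^b mod p = 17^6 mod 139.
17^1 ≡ 17 (mod 139)
17^2 = (17^1)^2 ≡ 17^2 = 289 ≡ 11 (mod 139)
17^4 = (17^2)^2 ≡ 11^2 = 121 ≡ 121 (mod 139)
17^6 = 17^4 · 17^2 ≡ 121 · 11 ≡ 80 (mod 139).
So B = 80. Giulia then computes K = B^a mod p = 80^17 mod 139.
80^1 ≡ 80 (mod 139)
80^2 = (80^1)^2 ≡ 80^2 = 6400 ≡ 6 (mod 139)
80^4 = (80^2)^2 ≡ 6^2 = 36 ≡ 36 (mod 139)
80^8 = (80^4)^2 ≡ 36^2 = 1296 ≡ 45 (mod 139)
80^16 = (80^8)^2 ≡ 45^2 = 2025 ≡ 79 (mod 139)
80^17 = 80^16 · 80^1 ≡ 79 · 80 ≡ 65 (mod 139).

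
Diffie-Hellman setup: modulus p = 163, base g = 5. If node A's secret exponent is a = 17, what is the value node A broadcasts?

142

Public value = 5^17 (mod 163).
5^1 ≡ 5 (mod 163)
5^2 = (5^1)^2 ≡ 5^2 = 25 ≡ 25 (mod 163)
5^4 = (5^2)^2 ≡ 25^2 = 625 ≡ 136 (mod 163)
5^8 = (5^4)^2 ≡ 136^2 = 18496 ≡ 77 (mod 163)
5^16 = (5^8)^2 ≡ 77^2 = 5929 ≡ 61 (mod 163)
5^17 = 5^16 · 5^1 ≡ 61 · 5 ≡ 142 (mod 163).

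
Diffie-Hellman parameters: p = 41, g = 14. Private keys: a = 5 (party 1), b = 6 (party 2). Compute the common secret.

Party 2 sends B = g^b mod p = 14^6 mod 41.
14^1 ≡ 14 (mod 41)
14^2 = (14^1)^2 ≡ 14^2 = 196 ≡ 32 (mod 41)
14^4 = (14^2)^2 ≡ 32^2 = 1024 ≡ 40 (mod 41)
14^6 = 14^4 · 14^2 ≡ 40 · 32 ≡ 9 (mod 41).
So B = 9. Party 1 then computes K = B^a mod p = 9^5 mod 41.
9^1 ≡ 9 (mod 41)
9^2 = (9^1)^2 ≡ 9^2 = 81 ≡ 40 (mod 41)
9^4 = (9^2)^2 ≡ 40^2 = 1600 ≡ 1 (mod 41)
9^5 = 9^4 · 9^1 ≡ 1 · 9 ≡ 9 (mod 41).

9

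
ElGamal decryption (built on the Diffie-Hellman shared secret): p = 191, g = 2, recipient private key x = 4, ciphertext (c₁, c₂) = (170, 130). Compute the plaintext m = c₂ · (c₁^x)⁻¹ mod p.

Shared mask s = c₁^x mod p = 170^4 mod 191.
170^1 ≡ 170 (mod 191)
170^2 = (170^1)^2 ≡ 170^2 = 28900 ≡ 59 (mod 191)
170^4 = (170^2)^2 ≡ 59^2 = 3481 ≡ 43 (mod 191)
So s = 43; s⁻¹ ≡ 40 (mod 191).
m = c₂ · s⁻¹ mod 191 = 130 · 40 mod 191 = 43.

43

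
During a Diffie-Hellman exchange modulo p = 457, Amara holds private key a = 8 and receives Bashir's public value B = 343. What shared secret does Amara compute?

Shared key K = 343^8 mod 457.
343^1 ≡ 343 (mod 457)
343^2 = (343^1)^2 ≡ 343^2 = 117649 ≡ 200 (mod 457)
343^4 = (343^2)^2 ≡ 200^2 = 40000 ≡ 241 (mod 457)
343^8 = (343^4)^2 ≡ 241^2 = 58081 ≡ 42 (mod 457)

42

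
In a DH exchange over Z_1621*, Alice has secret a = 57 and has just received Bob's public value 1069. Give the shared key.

247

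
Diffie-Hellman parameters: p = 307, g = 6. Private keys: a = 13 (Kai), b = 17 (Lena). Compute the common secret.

17

Lena sends B = g^b mod p = 6^17 mod 307.
6^1 ≡ 6 (mod 307)
6^2 = (6^1)^2 ≡ 6^2 = 36 ≡ 36 (mod 307)
6^4 = (6^2)^2 ≡ 36^2 = 1296 ≡ 68 (mod 307)
6^8 = (6^4)^2 ≡ 68^2 = 4624 ≡ 19 (mod 307)
6^16 = (6^8)^2 ≡ 19^2 = 361 ≡ 54 (mod 307)
6^17 = 6^16 · 6^1 ≡ 54 · 6 ≡ 17 (mod 307).
So B = 17. Kai then computes K = B^a mod p = 17^13 mod 307.
17^1 ≡ 17 (mod 307)
17^2 = (17^1)^2 ≡ 17^2 = 289 ≡ 289 (mod 307)
17^4 = (17^2)^2 ≡ 289^2 = 83521 ≡ 17 (mod 307)
17^8 = (17^4)^2 ≡ 17^2 = 289 ≡ 289 (mod 307)
17^13 = 17^8 · 17^4 · 17^1 ≡ 289 · 17 · 17 ≡ 17 (mod 307).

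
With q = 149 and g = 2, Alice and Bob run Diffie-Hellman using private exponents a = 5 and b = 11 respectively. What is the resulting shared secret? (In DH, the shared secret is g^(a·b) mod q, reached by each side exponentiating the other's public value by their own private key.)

52

Alice sends A = g^a mod q = 2^5 mod 149.
2^1 ≡ 2 (mod 149)
2^2 = (2^1)^2 ≡ 2^2 = 4 ≡ 4 (mod 149)
2^4 = (2^2)^2 ≡ 4^2 = 16 ≡ 16 (mod 149)
2^5 = 2^4 · 2^1 ≡ 16 · 2 ≡ 32 (mod 149).
So A = 32. Bob then computes K = A^b mod q = 32^11 mod 149.
32^1 ≡ 32 (mod 149)
32^2 = (32^1)^2 ≡ 32^2 = 1024 ≡ 130 (mod 149)
32^4 = (32^2)^2 ≡ 130^2 = 16900 ≡ 63 (mod 149)
32^8 = (32^4)^2 ≡ 63^2 = 3969 ≡ 95 (mod 149)
32^11 = 32^8 · 32^2 · 32^1 ≡ 95 · 130 · 32 ≡ 52 (mod 149).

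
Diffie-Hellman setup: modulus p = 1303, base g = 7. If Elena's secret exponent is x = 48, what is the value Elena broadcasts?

797

Public value = 7^48 (mod 1303).
7^1 ≡ 7 (mod 1303)
7^2 = (7^1)^2 ≡ 7^2 = 49 ≡ 49 (mod 1303)
7^4 = (7^2)^2 ≡ 49^2 = 2401 ≡ 1098 (mod 1303)
7^8 = (7^4)^2 ≡ 1098^2 = 1205604 ≡ 329 (mod 1303)
7^16 = (7^8)^2 ≡ 329^2 = 108241 ≡ 92 (mod 1303)
7^32 = (7^16)^2 ≡ 92^2 = 8464 ≡ 646 (mod 1303)
7^48 = 7^32 · 7^16 ≡ 646 · 92 ≡ 797 (mod 1303).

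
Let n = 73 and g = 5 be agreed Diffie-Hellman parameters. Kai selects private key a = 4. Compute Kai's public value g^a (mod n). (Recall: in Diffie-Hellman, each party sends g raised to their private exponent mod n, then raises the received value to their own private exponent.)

Public value = 5^4 (mod 73).
5^1 ≡ 5 (mod 73)
5^2 = (5^1)^2 ≡ 5^2 = 25 ≡ 25 (mod 73)
5^4 = (5^2)^2 ≡ 25^2 = 625 ≡ 41 (mod 73)

41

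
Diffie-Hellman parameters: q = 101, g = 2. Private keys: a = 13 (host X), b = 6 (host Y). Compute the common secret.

21

Host X sends A = g^a mod q = 2^13 mod 101.
2^1 ≡ 2 (mod 101)
2^2 = (2^1)^2 ≡ 2^2 = 4 ≡ 4 (mod 101)
2^4 = (2^2)^2 ≡ 4^2 = 16 ≡ 16 (mod 101)
2^8 = (2^4)^2 ≡ 16^2 = 256 ≡ 54 (mod 101)
2^13 = 2^8 · 2^4 · 2^1 ≡ 54 · 16 · 2 ≡ 11 (mod 101).
So A = 11. Host Y then computes K = A^b mod q = 11^6 mod 101.
11^1 ≡ 11 (mod 101)
11^2 = (11^1)^2 ≡ 11^2 = 121 ≡ 20 (mod 101)
11^4 = (11^2)^2 ≡ 20^2 = 400 ≡ 97 (mod 101)
11^6 = 11^4 · 11^2 ≡ 97 · 20 ≡ 21 (mod 101).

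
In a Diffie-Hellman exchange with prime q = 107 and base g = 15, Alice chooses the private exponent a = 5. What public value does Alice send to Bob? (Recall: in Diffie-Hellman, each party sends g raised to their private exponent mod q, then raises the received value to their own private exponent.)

Public value = 15^{5} \pmod{107}.
15^1 ≡ 15 (mod 107)
15^2 = (15^1)^2 ≡ 15^2 = 225 ≡ 11 (mod 107)
15^4 = (15^2)^2 ≡ 11^2 = 121 ≡ 14 (mod 107)
15^5 = 15^4 · 15^1 ≡ 14 · 15 ≡ 103 (mod 107).

103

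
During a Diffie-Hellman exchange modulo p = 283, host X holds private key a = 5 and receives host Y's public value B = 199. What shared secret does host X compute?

240

Shared key K = 199^5 mod 283.
199^1 ≡ 199 (mod 283)
199^2 = (199^1)^2 ≡ 199^2 = 39601 ≡ 264 (mod 283)
199^4 = (199^2)^2 ≡ 264^2 = 69696 ≡ 78 (mod 283)
199^5 = 199^4 · 199^1 ≡ 78 · 199 ≡ 240 (mod 283).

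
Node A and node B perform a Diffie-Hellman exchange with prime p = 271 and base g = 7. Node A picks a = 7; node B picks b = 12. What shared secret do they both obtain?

185

Node B sends B = g^b mod p = 7^12 mod 271.
7^1 ≡ 7 (mod 271)
7^2 = (7^1)^2 ≡ 7^2 = 49 ≡ 49 (mod 271)
7^4 = (7^2)^2 ≡ 49^2 = 2401 ≡ 233 (mod 271)
7^8 = (7^4)^2 ≡ 233^2 = 54289 ≡ 89 (mod 271)
7^12 = 7^8 · 7^4 ≡ 89 · 233 ≡ 141 (mod 271).
So B = 141. Node A then computes K = B^a mod p = 141^7 mod 271.
141^1 ≡ 141 (mod 271)
141^2 = (141^1)^2 ≡ 141^2 = 19881 ≡ 98 (mod 271)
141^4 = (141^2)^2 ≡ 98^2 = 9604 ≡ 119 (mod 271)
141^7 = 141^4 · 141^2 · 141^1 ≡ 119 · 98 · 141 ≡ 185 (mod 271).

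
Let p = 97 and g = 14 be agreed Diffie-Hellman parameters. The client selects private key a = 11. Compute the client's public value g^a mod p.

60

Public value = 14^11 mod 97.
14^1 ≡ 14 (mod 97)
14^2 = (14^1)^2 ≡ 14^2 = 196 ≡ 2 (mod 97)
14^4 = (14^2)^2 ≡ 2^2 = 4 ≡ 4 (mod 97)
14^8 = (14^4)^2 ≡ 4^2 = 16 ≡ 16 (mod 97)
14^11 = 14^8 · 14^2 · 14^1 ≡ 16 · 2 · 14 ≡ 60 (mod 97).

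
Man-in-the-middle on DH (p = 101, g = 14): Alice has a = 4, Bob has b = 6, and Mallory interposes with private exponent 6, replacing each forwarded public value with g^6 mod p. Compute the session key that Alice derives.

Alice receives Mallory's public value M = 14^6 mod 101 instead of the honest one.
14^1 ≡ 14 (mod 101)
14^2 = (14^1)^2 ≡ 14^2 = 196 ≡ 95 (mod 101)
14^4 = (14^2)^2 ≡ 95^2 = 9025 ≡ 36 (mod 101)
14^6 = 14^4 · 14^2 ≡ 36 · 95 ≡ 87 (mod 101).
So M = 87. Alice computes K = M^4 mod 101.
87^1 ≡ 87 (mod 101)
87^2 = (87^1)^2 ≡ 87^2 = 7569 ≡ 95 (mod 101)
87^4 = (87^2)^2 ≡ 95^2 = 9025 ≡ 36 (mod 101)

36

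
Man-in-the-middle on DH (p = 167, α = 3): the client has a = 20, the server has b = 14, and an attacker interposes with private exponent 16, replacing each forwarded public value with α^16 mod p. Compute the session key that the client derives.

32

The client receives an attacker's public value M = 3^16 mod 167 instead of the honest one.
3^1 ≡ 3 (mod 167)
3^2 = (3^1)^2 ≡ 3^2 = 9 ≡ 9 (mod 167)
3^4 = (3^2)^2 ≡ 9^2 = 81 ≡ 81 (mod 167)
3^8 = (3^4)^2 ≡ 81^2 = 6561 ≡ 48 (mod 167)
3^16 = (3^8)^2 ≡ 48^2 = 2304 ≡ 133 (mod 167)
So M = 133. The client computes K = M^20 mod 167.
133^1 ≡ 133 (mod 167)
133^2 = (133^1)^2 ≡ 133^2 = 17689 ≡ 154 (mod 167)
133^4 = (133^2)^2 ≡ 154^2 = 23716 ≡ 2 (mod 167)
133^8 = (133^4)^2 ≡ 2^2 = 4 ≡ 4 (mod 167)
133^16 = (133^8)^2 ≡ 4^2 = 16 ≡ 16 (mod 167)
133^20 = 133^16 · 133^4 ≡ 16 · 2 ≡ 32 (mod 167).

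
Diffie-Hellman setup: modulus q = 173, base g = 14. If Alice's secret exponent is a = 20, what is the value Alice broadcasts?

Public value = 14^20 (mod 173).
14^1 ≡ 14 (mod 173)
14^2 = (14^1)^2 ≡ 14^2 = 196 ≡ 23 (mod 173)
14^4 = (14^2)^2 ≡ 23^2 = 529 ≡ 10 (mod 173)
14^8 = (14^4)^2 ≡ 10^2 = 100 ≡ 100 (mod 173)
14^16 = (14^8)^2 ≡ 100^2 = 10000 ≡ 139 (mod 173)
14^20 = 14^16 · 14^4 ≡ 139 · 10 ≡ 6 (mod 173).

6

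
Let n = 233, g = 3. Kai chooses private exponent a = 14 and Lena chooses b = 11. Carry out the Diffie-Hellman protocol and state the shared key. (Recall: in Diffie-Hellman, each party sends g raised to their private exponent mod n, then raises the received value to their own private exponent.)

Lena sends B = g^b mod n = 3^11 mod 233.
3^1 ≡ 3 (mod 233)
3^2 = (3^1)^2 ≡ 3^2 = 9 ≡ 9 (mod 233)
3^4 = (3^2)^2 ≡ 9^2 = 81 ≡ 81 (mod 233)
3^8 = (3^4)^2 ≡ 81^2 = 6561 ≡ 37 (mod 233)
3^11 = 3^8 · 3^2 · 3^1 ≡ 37 · 9 · 3 ≡ 67 (mod 233).
So B = 67. Kai then computes K = B^a mod n = 67^14 mod 233.
67^1 ≡ 67 (mod 233)
67^2 = (67^1)^2 ≡ 67^2 = 4489 ≡ 62 (mod 233)
67^4 = (67^2)^2 ≡ 62^2 = 3844 ≡ 116 (mod 233)
67^8 = (67^4)^2 ≡ 116^2 = 13456 ≡ 175 (mod 233)
67^14 = 67^8 · 67^4 · 67^2 ≡ 175 · 116 · 62 ≡ 167 (mod 233).

167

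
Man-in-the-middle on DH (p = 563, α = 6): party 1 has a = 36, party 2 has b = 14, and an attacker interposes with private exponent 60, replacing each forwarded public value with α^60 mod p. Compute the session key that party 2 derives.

404

Party 2 receives an attacker's public value M = 6^60 mod 563 instead of the honest one.
6^1 ≡ 6 (mod 563)
6^2 = (6^1)^2 ≡ 6^2 = 36 ≡ 36 (mod 563)
6^4 = (6^2)^2 ≡ 36^2 = 1296 ≡ 170 (mod 563)
6^8 = (6^4)^2 ≡ 170^2 = 28900 ≡ 187 (mod 563)
6^16 = (6^8)^2 ≡ 187^2 = 34969 ≡ 63 (mod 563)
6^32 = (6^16)^2 ≡ 63^2 = 3969 ≡ 28 (mod 563)
6^60 = 6^32 · 6^16 · 6^8 · 6^4 ≡ 28 · 63 · 187 · 170 ≡ 508 (mod 563).
So M = 508. Party 2 computes K = M^14 mod 563.
508^1 ≡ 508 (mod 563)
508^2 = (508^1)^2 ≡ 508^2 = 258064 ≡ 210 (mod 563)
508^4 = (508^2)^2 ≡ 210^2 = 44100 ≡ 186 (mod 563)
508^8 = (508^4)^2 ≡ 186^2 = 34596 ≡ 253 (mod 563)
508^14 = 508^8 · 508^4 · 508^2 ≡ 253 · 186 · 210 ≡ 404 (mod 563).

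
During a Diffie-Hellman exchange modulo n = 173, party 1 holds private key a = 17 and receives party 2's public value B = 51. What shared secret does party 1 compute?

158

Shared key K = 51^17 mod 173.
51^1 ≡ 51 (mod 173)
51^2 = (51^1)^2 ≡ 51^2 = 2601 ≡ 6 (mod 173)
51^4 = (51^2)^2 ≡ 6^2 = 36 ≡ 36 (mod 173)
51^8 = (51^4)^2 ≡ 36^2 = 1296 ≡ 85 (mod 173)
51^16 = (51^8)^2 ≡ 85^2 = 7225 ≡ 132 (mod 173)
51^17 = 51^16 · 51^1 ≡ 132 · 51 ≡ 158 (mod 173).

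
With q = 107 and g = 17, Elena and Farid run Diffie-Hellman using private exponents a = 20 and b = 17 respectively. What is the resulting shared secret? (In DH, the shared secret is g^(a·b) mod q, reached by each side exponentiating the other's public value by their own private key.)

Farid sends B = g^b mod q = 17^17 mod 107.
17^1 ≡ 17 (mod 107)
17^2 = (17^1)^2 ≡ 17^2 = 289 ≡ 75 (mod 107)
17^4 = (17^2)^2 ≡ 75^2 = 5625 ≡ 61 (mod 107)
17^8 = (17^4)^2 ≡ 61^2 = 3721 ≡ 83 (mod 107)
17^16 = (17^8)^2 ≡ 83^2 = 6889 ≡ 41 (mod 107)
17^17 = 17^16 · 17^1 ≡ 41 · 17 ≡ 55 (mod 107).
So B = 55. Elena then computes K = B^a mod q = 55^20 mod 107.
55^1 ≡ 55 (mod 107)
55^2 = (55^1)^2 ≡ 55^2 = 3025 ≡ 29 (mod 107)
55^4 = (55^2)^2 ≡ 29^2 = 841 ≡ 92 (mod 107)
55^8 = (55^4)^2 ≡ 92^2 = 8464 ≡ 11 (mod 107)
55^16 = (55^8)^2 ≡ 11^2 = 121 ≡ 14 (mod 107)
55^20 = 55^16 · 55^4 ≡ 14 · 92 ≡ 4 (mod 107).

4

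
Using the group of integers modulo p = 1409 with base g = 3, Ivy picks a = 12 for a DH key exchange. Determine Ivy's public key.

248

Public value = 3^12 mod 1409.
3^1 ≡ 3 (mod 1409)
3^2 = (3^1)^2 ≡ 3^2 = 9 ≡ 9 (mod 1409)
3^4 = (3^2)^2 ≡ 9^2 = 81 ≡ 81 (mod 1409)
3^8 = (3^4)^2 ≡ 81^2 = 6561 ≡ 925 (mod 1409)
3^12 = 3^8 · 3^4 ≡ 925 · 81 ≡ 248 (mod 1409).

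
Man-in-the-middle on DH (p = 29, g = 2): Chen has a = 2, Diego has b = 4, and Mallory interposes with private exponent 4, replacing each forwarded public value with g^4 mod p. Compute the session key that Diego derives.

25

Diego receives Mallory's public value M = 2^4 mod 29 instead of the honest one.
2^1 ≡ 2 (mod 29)
2^2 = (2^1)^2 ≡ 2^2 = 4 ≡ 4 (mod 29)
2^4 = (2^2)^2 ≡ 4^2 = 16 ≡ 16 (mod 29)
So M = 16. Diego computes K = M^4 mod 29.
16^1 ≡ 16 (mod 29)
16^2 = (16^1)^2 ≡ 16^2 = 256 ≡ 24 (mod 29)
16^4 = (16^2)^2 ≡ 24^2 = 576 ≡ 25 (mod 29)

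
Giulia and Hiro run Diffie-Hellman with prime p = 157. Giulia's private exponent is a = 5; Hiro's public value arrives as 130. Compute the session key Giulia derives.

108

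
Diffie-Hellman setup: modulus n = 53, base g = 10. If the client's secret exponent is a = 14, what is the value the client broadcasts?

10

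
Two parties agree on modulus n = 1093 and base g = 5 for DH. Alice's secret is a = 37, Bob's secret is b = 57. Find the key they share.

687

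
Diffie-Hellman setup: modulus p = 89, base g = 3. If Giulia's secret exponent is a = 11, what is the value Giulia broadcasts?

Public value = 3^11 (mod 89).
3^1 ≡ 3 (mod 89)
3^2 = (3^1)^2 ≡ 3^2 = 9 ≡ 9 (mod 89)
3^4 = (3^2)^2 ≡ 9^2 = 81 ≡ 81 (mod 89)
3^8 = (3^4)^2 ≡ 81^2 = 6561 ≡ 64 (mod 89)
3^11 = 3^8 · 3^2 · 3^1 ≡ 64 · 9 · 3 ≡ 37 (mod 89).

37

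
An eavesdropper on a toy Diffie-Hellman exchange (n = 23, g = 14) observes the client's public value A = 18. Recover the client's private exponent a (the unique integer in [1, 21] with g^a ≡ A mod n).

10

Try successive powers of 14 modulo 23:
14^1 ≡ 14
14^2 ≡ 12
14^3 ≡ 7
14^4 ≡ 6
14^5 ≡ 15
14^6 ≡ 3
14^7 ≡ 19
14^8 ≡ 13
14^9 ≡ 21
14^10 ≡ 18
Found: a = 10.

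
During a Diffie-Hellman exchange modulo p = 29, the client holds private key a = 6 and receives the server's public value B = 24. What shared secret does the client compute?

23

Shared key K = 24^6 mod 29.
24^1 ≡ 24 (mod 29)
24^2 = (24^1)^2 ≡ 24^2 = 576 ≡ 25 (mod 29)
24^4 = (24^2)^2 ≡ 25^2 = 625 ≡ 16 (mod 29)
24^6 = 24^4 · 24^2 ≡ 16 · 25 ≡ 23 (mod 29).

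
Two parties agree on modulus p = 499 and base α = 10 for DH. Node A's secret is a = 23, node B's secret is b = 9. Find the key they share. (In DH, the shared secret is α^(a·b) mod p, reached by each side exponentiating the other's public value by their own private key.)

493

Node A sends A = α^a mod p = 10^23 mod 499.
10^1 ≡ 10 (mod 499)
10^2 = (10^1)^2 ≡ 10^2 = 100 ≡ 100 (mod 499)
10^4 = (10^2)^2 ≡ 100^2 = 10000 ≡ 20 (mod 499)
10^8 = (10^4)^2 ≡ 20^2 = 400 ≡ 400 (mod 499)
10^16 = (10^8)^2 ≡ 400^2 = 160000 ≡ 320 (mod 499)
10^23 = 10^16 · 10^4 · 10^2 · 10^1 ≡ 320 · 20 · 100 · 10 ≡ 325 (mod 499).
So A = 325. Node B then computes K = A^b mod p = 325^9 mod 499.
325^1 ≡ 325 (mod 499)
325^2 = (325^1)^2 ≡ 325^2 = 105625 ≡ 336 (mod 499)
325^4 = (325^2)^2 ≡ 336^2 = 112896 ≡ 122 (mod 499)
325^8 = (325^4)^2 ≡ 122^2 = 14884 ≡ 413 (mod 499)
325^9 = 325^8 · 325^1 ≡ 413 · 325 ≡ 493 (mod 499).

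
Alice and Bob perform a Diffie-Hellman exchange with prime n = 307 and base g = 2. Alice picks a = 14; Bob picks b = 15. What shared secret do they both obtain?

Bob sends B = g^b mod n = 2^15 mod 307.
2^1 ≡ 2 (mod 307)
2^2 = (2^1)^2 ≡ 2^2 = 4 ≡ 4 (mod 307)
2^4 = (2^2)^2 ≡ 4^2 = 16 ≡ 16 (mod 307)
2^8 = (2^4)^2 ≡ 16^2 = 256 ≡ 256 (mod 307)
2^15 = 2^8 · 2^4 · 2^2 · 2^1 ≡ 256 · 16 · 4 · 2 ≡ 226 (mod 307).
So B = 226. Alice then computes K = B^a mod n = 226^14 mod 307.
226^1 ≡ 226 (mod 307)
226^2 = (226^1)^2 ≡ 226^2 = 51076 ≡ 114 (mod 307)
226^4 = (226^2)^2 ≡ 114^2 = 12996 ≡ 102 (mod 307)
226^8 = (226^4)^2 ≡ 102^2 = 10404 ≡ 273 (mod 307)
226^14 = 226^8 · 226^4 · 226^2 ≡ 273 · 102 · 114 ≡ 64 (mod 307).

64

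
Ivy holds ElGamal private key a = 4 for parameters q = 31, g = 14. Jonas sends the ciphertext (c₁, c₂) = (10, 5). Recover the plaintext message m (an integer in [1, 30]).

Shared mask s = c₁^a mod q = 10^4 mod 31.
10^1 ≡ 10 (mod 31)
10^2 = (10^1)^2 ≡ 10^2 = 100 ≡ 7 (mod 31)
10^4 = (10^2)^2 ≡ 7^2 = 49 ≡ 18 (mod 31)
So s = 18; s⁻¹ ≡ 19 (mod 31).
m = c₂ · s⁻¹ mod 31 = 5 · 19 mod 31 = 2.

2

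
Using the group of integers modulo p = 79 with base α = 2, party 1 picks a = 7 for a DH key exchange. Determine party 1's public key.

Public value = 2^7 mod 79.
2^1 ≡ 2 (mod 79)
2^2 = (2^1)^2 ≡ 2^2 = 4 ≡ 4 (mod 79)
2^4 = (2^2)^2 ≡ 4^2 = 16 ≡ 16 (mod 79)
2^7 = 2^4 · 2^2 · 2^1 ≡ 16 · 4 · 2 ≡ 49 (mod 79).

49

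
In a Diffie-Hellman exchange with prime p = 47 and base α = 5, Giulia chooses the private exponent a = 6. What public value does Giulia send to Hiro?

Public value = 5^6 mod 47.
5^1 ≡ 5 (mod 47)
5^2 = (5^1)^2 ≡ 5^2 = 25 ≡ 25 (mod 47)
5^4 = (5^2)^2 ≡ 25^2 = 625 ≡ 14 (mod 47)
5^6 = 5^4 · 5^2 ≡ 14 · 25 ≡ 21 (mod 47).

21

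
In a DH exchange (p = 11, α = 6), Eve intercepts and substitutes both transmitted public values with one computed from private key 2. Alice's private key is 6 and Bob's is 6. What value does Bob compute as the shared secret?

3

Bob receives Eve's public value M = 6^2 mod 11 instead of the honest one.
6^1 ≡ 6 (mod 11)
6^2 = (6^1)^2 ≡ 6^2 = 36 ≡ 3 (mod 11)
So M = 3. Bob computes K = M^6 mod 11.
3^1 ≡ 3 (mod 11)
3^2 = (3^1)^2 ≡ 3^2 = 9 ≡ 9 (mod 11)
3^4 = (3^2)^2 ≡ 9^2 = 81 ≡ 4 (mod 11)
3^6 = 3^4 · 3^2 ≡ 4 · 9 ≡ 3 (mod 11).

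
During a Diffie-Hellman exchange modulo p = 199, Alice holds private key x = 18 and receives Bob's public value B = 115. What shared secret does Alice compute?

139

Shared key K = 115^18 mod 199.
115^1 ≡ 115 (mod 199)
115^2 = (115^1)^2 ≡ 115^2 = 13225 ≡ 91 (mod 199)
115^4 = (115^2)^2 ≡ 91^2 = 8281 ≡ 122 (mod 199)
115^8 = (115^4)^2 ≡ 122^2 = 14884 ≡ 158 (mod 199)
115^16 = (115^8)^2 ≡ 158^2 = 24964 ≡ 89 (mod 199)
115^18 = 115^16 · 115^2 ≡ 89 · 91 ≡ 139 (mod 199).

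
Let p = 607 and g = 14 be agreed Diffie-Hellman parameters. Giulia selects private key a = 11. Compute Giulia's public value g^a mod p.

99

Public value = 14^11 mod 607.
14^1 ≡ 14 (mod 607)
14^2 = (14^1)^2 ≡ 14^2 = 196 ≡ 196 (mod 607)
14^4 = (14^2)^2 ≡ 196^2 = 38416 ≡ 175 (mod 607)
14^8 = (14^4)^2 ≡ 175^2 = 30625 ≡ 275 (mod 607)
14^11 = 14^8 · 14^2 · 14^1 ≡ 275 · 196 · 14 ≡ 99 (mod 607).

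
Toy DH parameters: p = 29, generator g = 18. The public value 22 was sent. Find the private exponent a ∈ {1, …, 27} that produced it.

Try successive powers of 18 modulo 29:
18^1 ≡ 18
18^2 ≡ 5
18^3 ≡ 3
18^4 ≡ 25
18^5 ≡ 15
18^6 ≡ 9
18^7 ≡ 17
18^8 ≡ 16
18^9 ≡ 27
18^10 ≡ 22
Found: a = 10.

10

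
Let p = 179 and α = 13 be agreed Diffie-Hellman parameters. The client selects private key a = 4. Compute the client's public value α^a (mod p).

100

Public value = 13^4 (mod 179).
13^1 ≡ 13 (mod 179)
13^2 = (13^1)^2 ≡ 13^2 = 169 ≡ 169 (mod 179)
13^4 = (13^2)^2 ≡ 169^2 = 28561 ≡ 100 (mod 179)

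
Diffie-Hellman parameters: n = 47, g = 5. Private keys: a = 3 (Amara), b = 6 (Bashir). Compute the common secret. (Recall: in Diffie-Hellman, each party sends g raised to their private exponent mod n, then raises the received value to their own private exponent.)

2

Bashir sends B = g^b mod n = 5^6 mod 47.
5^1 ≡ 5 (mod 47)
5^2 = (5^1)^2 ≡ 5^2 = 25 ≡ 25 (mod 47)
5^4 = (5^2)^2 ≡ 25^2 = 625 ≡ 14 (mod 47)
5^6 = 5^4 · 5^2 ≡ 14 · 25 ≡ 21 (mod 47).
So B = 21. Amara then computes K = B^a mod n = 21^3 mod 47.
21^1 ≡ 21 (mod 47)
21^2 = (21^1)^2 ≡ 21^2 = 441 ≡ 18 (mod 47)
21^3 = 21^2 · 21^1 ≡ 18 · 21 ≡ 2 (mod 47).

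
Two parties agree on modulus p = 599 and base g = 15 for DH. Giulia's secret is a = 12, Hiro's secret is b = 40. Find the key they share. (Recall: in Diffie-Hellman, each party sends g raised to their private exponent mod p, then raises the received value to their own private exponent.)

381

Giulia sends A = g^a mod p = 15^12 mod 599.
15^1 ≡ 15 (mod 599)
15^2 = (15^1)^2 ≡ 15^2 = 225 ≡ 225 (mod 599)
15^4 = (15^2)^2 ≡ 225^2 = 50625 ≡ 309 (mod 599)
15^8 = (15^4)^2 ≡ 309^2 = 95481 ≡ 240 (mod 599)
15^12 = 15^8 · 15^4 ≡ 240 · 309 ≡ 483 (mod 599).
So A = 483. Hiro then computes K = A^b mod p = 483^40 mod 599.
483^1 ≡ 483 (mod 599)
483^2 = (483^1)^2 ≡ 483^2 = 233289 ≡ 278 (mod 599)
483^4 = (483^2)^2 ≡ 278^2 = 77284 ≡ 13 (mod 599)
483^8 = (483^4)^2 ≡ 13^2 = 169 ≡ 169 (mod 599)
483^16 = (483^8)^2 ≡ 169^2 = 28561 ≡ 408 (mod 599)
483^32 = (483^16)^2 ≡ 408^2 = 166464 ≡ 541 (mod 599)
483^40 = 483^32 · 483^8 ≡ 541 · 169 ≡ 381 (mod 599).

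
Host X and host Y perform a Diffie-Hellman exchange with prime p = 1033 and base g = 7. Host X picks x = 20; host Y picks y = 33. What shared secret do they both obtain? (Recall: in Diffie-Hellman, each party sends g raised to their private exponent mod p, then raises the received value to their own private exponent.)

Host X sends A = g^x mod p = 7^20 mod 1033.
7^1 ≡ 7 (mod 1033)
7^2 = (7^1)^2 ≡ 7^2 = 49 ≡ 49 (mod 1033)
7^4 = (7^2)^2 ≡ 49^2 = 2401 ≡ 335 (mod 1033)
7^8 = (7^4)^2 ≡ 335^2 = 112225 ≡ 661 (mod 1033)
7^16 = (7^8)^2 ≡ 661^2 = 436921 ≡ 995 (mod 1033)
7^20 = 7^16 · 7^4 ≡ 995 · 335 ≡ 699 (mod 1033).
So A = 699. Host Y then computes K = A^y mod p = 699^33 mod 1033.
699^1 ≡ 699 (mod 1033)
699^2 = (699^1)^2 ≡ 699^2 = 488601 ≡ 1025 (mod 1033)
699^4 = (699^2)^2 ≡ 1025^2 = 1050625 ≡ 64 (mod 1033)
699^8 = (699^4)^2 ≡ 64^2 = 4096 ≡ 997 (mod 1033)
699^16 = (699^8)^2 ≡ 997^2 = 994009 ≡ 263 (mod 1033)
699^32 = (699^16)^2 ≡ 263^2 = 69169 ≡ 991 (mod 1033)
699^33 = 699^32 · 699^1 ≡ 991 · 699 ≡ 599 (mod 1033).

599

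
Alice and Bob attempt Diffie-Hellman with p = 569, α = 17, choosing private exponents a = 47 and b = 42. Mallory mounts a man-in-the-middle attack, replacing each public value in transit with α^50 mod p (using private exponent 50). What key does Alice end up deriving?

221

Alice receives Mallory's public value M = 17^50 mod 569 instead of the honest one.
17^1 ≡ 17 (mod 569)
17^2 = (17^1)^2 ≡ 17^2 = 289 ≡ 289 (mod 569)
17^4 = (17^2)^2 ≡ 289^2 = 83521 ≡ 447 (mod 569)
17^8 = (17^4)^2 ≡ 447^2 = 199809 ≡ 90 (mod 569)
17^16 = (17^8)^2 ≡ 90^2 = 8100 ≡ 134 (mod 569)
17^32 = (17^16)^2 ≡ 134^2 = 17956 ≡ 317 (mod 569)
17^50 = 17^32 · 17^16 · 17^2 ≡ 317 · 134 · 289 ≡ 536 (mod 569).
So M = 536. Alice computes K = M^47 mod 569.
536^1 ≡ 536 (mod 569)
536^2 = (536^1)^2 ≡ 536^2 = 287296 ≡ 520 (mod 569)
536^4 = (536^2)^2 ≡ 520^2 = 270400 ≡ 125 (mod 569)
536^8 = (536^4)^2 ≡ 125^2 = 15625 ≡ 262 (mod 569)
536^16 = (536^8)^2 ≡ 262^2 = 68644 ≡ 364 (mod 569)
536^32 = (536^16)^2 ≡ 364^2 = 132496 ≡ 488 (mod 569)
536^47 = 536^32 · 536^8 · 536^4 · 536^2 · 536^1 ≡ 488 · 262 · 125 · 520 · 536 ≡ 221 (mod 569).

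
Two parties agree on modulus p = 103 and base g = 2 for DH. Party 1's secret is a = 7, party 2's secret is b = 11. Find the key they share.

Party 2 sends B = g^b mod p = 2^11 mod 103.
2^1 ≡ 2 (mod 103)
2^2 = (2^1)^2 ≡ 2^2 = 4 ≡ 4 (mod 103)
2^4 = (2^2)^2 ≡ 4^2 = 16 ≡ 16 (mod 103)
2^8 = (2^4)^2 ≡ 16^2 = 256 ≡ 50 (mod 103)
2^11 = 2^8 · 2^2 · 2^1 ≡ 50 · 4 · 2 ≡ 91 (mod 103).
So B = 91. Party 1 then computes K = B^a mod p = 91^7 mod 103.
91^1 ≡ 91 (mod 103)
91^2 = (91^1)^2 ≡ 91^2 = 8281 ≡ 41 (mod 103)
91^4 = (91^2)^2 ≡ 41^2 = 1681 ≡ 33 (mod 103)
91^7 = 91^4 · 91^2 · 91^1 ≡ 33 · 41 · 91 ≡ 38 (mod 103).

38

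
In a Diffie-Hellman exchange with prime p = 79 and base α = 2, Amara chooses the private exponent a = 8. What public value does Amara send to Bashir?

Public value = 2^8 mod 79.
2^1 ≡ 2 (mod 79)
2^2 = (2^1)^2 ≡ 2^2 = 4 ≡ 4 (mod 79)
2^4 = (2^2)^2 ≡ 4^2 = 16 ≡ 16 (mod 79)
2^8 = (2^4)^2 ≡ 16^2 = 256 ≡ 19 (mod 79)

19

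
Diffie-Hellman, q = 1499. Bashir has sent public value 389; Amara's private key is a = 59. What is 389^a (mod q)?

1003

Shared key K = 389^59 mod 1499.
389^1 ≡ 389 (mod 1499)
389^2 = (389^1)^2 ≡ 389^2 = 151321 ≡ 1421 (mod 1499)
389^4 = (389^2)^2 ≡ 1421^2 = 2019241 ≡ 88 (mod 1499)
389^8 = (389^4)^2 ≡ 88^2 = 7744 ≡ 249 (mod 1499)
389^16 = (389^8)^2 ≡ 249^2 = 62001 ≡ 542 (mod 1499)
389^32 = (389^16)^2 ≡ 542^2 = 293764 ≡ 1459 (mod 1499)
389^59 = 389^32 · 389^16 · 389^8 · 389^2 · 389^1 ≡ 1459 · 542 · 249 · 1421 · 389 ≡ 1003 (mod 1499).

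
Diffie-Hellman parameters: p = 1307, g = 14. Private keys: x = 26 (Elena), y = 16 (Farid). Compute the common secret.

Elena sends A = g^x mod p = 14^26 mod 1307.
14^1 ≡ 14 (mod 1307)
14^2 = (14^1)^2 ≡ 14^2 = 196 ≡ 196 (mod 1307)
14^4 = (14^2)^2 ≡ 196^2 = 38416 ≡ 513 (mod 1307)
14^8 = (14^4)^2 ≡ 513^2 = 263169 ≡ 462 (mod 1307)
14^16 = (14^8)^2 ≡ 462^2 = 213444 ≡ 403 (mod 1307)
14^26 = 14^16 · 14^8 · 14^2 ≡ 403 · 462 · 196 ≡ 1016 (mod 1307).
So A = 1016. Farid then computes K = A^y mod p = 1016^16 mod 1307.
1016^1 ≡ 1016 (mod 1307)
1016^2 = (1016^1)^2 ≡ 1016^2 = 1032256 ≡ 1033 (mod 1307)
1016^4 = (1016^2)^2 ≡ 1033^2 = 1067089 ≡ 577 (mod 1307)
1016^8 = (1016^4)^2 ≡ 577^2 = 332929 ≡ 951 (mod 1307)
1016^16 = (1016^8)^2 ≡ 951^2 = 904401 ≡ 1264 (mod 1307)

1264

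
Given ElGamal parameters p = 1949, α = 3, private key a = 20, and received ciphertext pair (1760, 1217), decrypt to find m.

882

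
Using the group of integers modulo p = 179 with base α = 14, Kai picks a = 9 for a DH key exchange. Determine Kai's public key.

66

Public value = 14^9 (mod 179).
14^1 ≡ 14 (mod 179)
14^2 = (14^1)^2 ≡ 14^2 = 196 ≡ 17 (mod 179)
14^4 = (14^2)^2 ≡ 17^2 = 289 ≡ 110 (mod 179)
14^8 = (14^4)^2 ≡ 110^2 = 12100 ≡ 107 (mod 179)
14^9 = 14^8 · 14^1 ≡ 107 · 14 ≡ 66 (mod 179).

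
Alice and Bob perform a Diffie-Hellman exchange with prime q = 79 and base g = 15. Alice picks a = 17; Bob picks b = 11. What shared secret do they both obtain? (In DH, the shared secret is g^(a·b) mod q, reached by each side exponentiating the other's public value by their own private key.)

Alice sends A = g^a mod q = 15^17 mod 79.
15^1 ≡ 15 (mod 79)
15^2 = (15^1)^2 ≡ 15^2 = 225 ≡ 67 (mod 79)
15^4 = (15^2)^2 ≡ 67^2 = 4489 ≡ 65 (mod 79)
15^8 = (15^4)^2 ≡ 65^2 = 4225 ≡ 38 (mod 79)
15^16 = (15^8)^2 ≡ 38^2 = 1444 ≡ 22 (mod 79)
15^17 = 15^16 · 15^1 ≡ 22 · 15 ≡ 14 (mod 79).
So A = 14. Bob then computes K = A^b mod q = 14^11 mod 79.
14^1 ≡ 14 (mod 79)
14^2 = (14^1)^2 ≡ 14^2 = 196 ≡ 38 (mod 79)
14^4 = (14^2)^2 ≡ 38^2 = 1444 ≡ 22 (mod 79)
14^8 = (14^4)^2 ≡ 22^2 = 484 ≡ 10 (mod 79)
14^11 = 14^8 · 14^2 · 14^1 ≡ 10 · 38 · 14 ≡ 27 (mod 79).

27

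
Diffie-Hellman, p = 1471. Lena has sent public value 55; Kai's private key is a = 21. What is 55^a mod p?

Shared key K = 55^21 mod 1471.
55^1 ≡ 55 (mod 1471)
55^2 = (55^1)^2 ≡ 55^2 = 3025 ≡ 83 (mod 1471)
55^4 = (55^2)^2 ≡ 83^2 = 6889 ≡ 1005 (mod 1471)
55^8 = (55^4)^2 ≡ 1005^2 = 1010025 ≡ 919 (mod 1471)
55^16 = (55^8)^2 ≡ 919^2 = 844561 ≡ 207 (mod 1471)
55^21 = 55^16 · 55^4 · 55^1 ≡ 207 · 1005 · 55 ≡ 487 (mod 1471).

487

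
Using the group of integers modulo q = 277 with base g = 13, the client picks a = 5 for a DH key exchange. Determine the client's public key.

113

Public value = 13^5 (mod 277).
13^1 ≡ 13 (mod 277)
13^2 = (13^1)^2 ≡ 13^2 = 169 ≡ 169 (mod 277)
13^4 = (13^2)^2 ≡ 169^2 = 28561 ≡ 30 (mod 277)
13^5 = 13^4 · 13^1 ≡ 30 · 13 ≡ 113 (mod 277).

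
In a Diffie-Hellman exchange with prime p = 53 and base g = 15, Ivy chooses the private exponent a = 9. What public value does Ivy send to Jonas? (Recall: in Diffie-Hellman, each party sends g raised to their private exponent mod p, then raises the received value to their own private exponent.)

Public value = 15^9 mod 53.
15^1 ≡ 15 (mod 53)
15^2 = (15^1)^2 ≡ 15^2 = 225 ≡ 13 (mod 53)
15^4 = (15^2)^2 ≡ 13^2 = 169 ≡ 10 (mod 53)
15^8 = (15^4)^2 ≡ 10^2 = 100 ≡ 47 (mod 53)
15^9 = 15^8 · 15^1 ≡ 47 · 15 ≡ 16 (mod 53).

16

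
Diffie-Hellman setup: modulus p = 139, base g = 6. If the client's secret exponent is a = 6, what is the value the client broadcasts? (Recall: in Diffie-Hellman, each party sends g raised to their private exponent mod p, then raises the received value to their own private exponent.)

91

Public value = 6^6 mod 139.
6^1 ≡ 6 (mod 139)
6^2 = (6^1)^2 ≡ 6^2 = 36 ≡ 36 (mod 139)
6^4 = (6^2)^2 ≡ 36^2 = 1296 ≡ 45 (mod 139)
6^6 = 6^4 · 6^2 ≡ 45 · 36 ≡ 91 (mod 139).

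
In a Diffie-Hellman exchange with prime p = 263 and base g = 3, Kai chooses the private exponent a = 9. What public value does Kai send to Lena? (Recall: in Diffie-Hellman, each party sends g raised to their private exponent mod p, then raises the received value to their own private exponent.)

221

Public value = 3^9 (mod 263).
3^1 ≡ 3 (mod 263)
3^2 = (3^1)^2 ≡ 3^2 = 9 ≡ 9 (mod 263)
3^4 = (3^2)^2 ≡ 9^2 = 81 ≡ 81 (mod 263)
3^8 = (3^4)^2 ≡ 81^2 = 6561 ≡ 249 (mod 263)
3^9 = 3^8 · 3^1 ≡ 249 · 3 ≡ 221 (mod 263).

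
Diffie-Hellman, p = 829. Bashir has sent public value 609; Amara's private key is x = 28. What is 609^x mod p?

478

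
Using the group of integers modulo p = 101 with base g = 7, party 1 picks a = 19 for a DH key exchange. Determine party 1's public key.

12

Public value = 7^19 (mod 101).
7^1 ≡ 7 (mod 101)
7^2 = (7^1)^2 ≡ 7^2 = 49 ≡ 49 (mod 101)
7^4 = (7^2)^2 ≡ 49^2 = 2401 ≡ 78 (mod 101)
7^8 = (7^4)^2 ≡ 78^2 = 6084 ≡ 24 (mod 101)
7^16 = (7^8)^2 ≡ 24^2 = 576 ≡ 71 (mod 101)
7^19 = 7^16 · 7^2 · 7^1 ≡ 71 · 49 · 7 ≡ 12 (mod 101).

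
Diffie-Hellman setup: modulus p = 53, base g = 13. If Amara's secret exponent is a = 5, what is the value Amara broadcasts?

28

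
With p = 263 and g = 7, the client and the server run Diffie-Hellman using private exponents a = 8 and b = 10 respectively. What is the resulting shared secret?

204

The client sends A = g^a mod p = 7^8 mod 263.
7^1 ≡ 7 (mod 263)
7^2 = (7^1)^2 ≡ 7^2 = 49 ≡ 49 (mod 263)
7^4 = (7^2)^2 ≡ 49^2 = 2401 ≡ 34 (mod 263)
7^8 = (7^4)^2 ≡ 34^2 = 1156 ≡ 104 (mod 263)
So A = 104. The server then computes K = A^b mod p = 104^10 mod 263.
104^1 ≡ 104 (mod 263)
104^2 = (104^1)^2 ≡ 104^2 = 10816 ≡ 33 (mod 263)
104^4 = (104^2)^2 ≡ 33^2 = 1089 ≡ 37 (mod 263)
104^8 = (104^4)^2 ≡ 37^2 = 1369 ≡ 54 (mod 263)
104^10 = 104^8 · 104^2 ≡ 54 · 33 ≡ 204 (mod 263).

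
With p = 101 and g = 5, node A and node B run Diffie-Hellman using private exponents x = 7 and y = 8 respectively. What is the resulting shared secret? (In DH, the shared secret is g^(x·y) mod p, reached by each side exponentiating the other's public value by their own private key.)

Node A sends A = g^x mod p = 5^7 mod 101.
5^1 ≡ 5 (mod 101)
5^2 = (5^1)^2 ≡ 5^2 = 25 ≡ 25 (mod 101)
5^4 = (5^2)^2 ≡ 25^2 = 625 ≡ 19 (mod 101)
5^7 = 5^4 · 5^2 · 5^1 ≡ 19 · 25 · 5 ≡ 52 (mod 101).
So A = 52. Node B then computes K = A^y mod p = 52^8 mod 101.
52^1 ≡ 52 (mod 101)
52^2 = (52^1)^2 ≡ 52^2 = 2704 ≡ 78 (mod 101)
52^4 = (52^2)^2 ≡ 78^2 = 6084 ≡ 24 (mod 101)
52^8 = (52^4)^2 ≡ 24^2 = 576 ≡ 71 (mod 101)

71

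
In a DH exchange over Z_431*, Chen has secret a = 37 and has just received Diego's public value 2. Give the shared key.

330

Shared key K = 2^37 mod 431.
2^1 ≡ 2 (mod 431)
2^2 = (2^1)^2 ≡ 2^2 = 4 ≡ 4 (mod 431)
2^4 = (2^2)^2 ≡ 4^2 = 16 ≡ 16 (mod 431)
2^8 = (2^4)^2 ≡ 16^2 = 256 ≡ 256 (mod 431)
2^16 = (2^8)^2 ≡ 256^2 = 65536 ≡ 24 (mod 431)
2^32 = (2^16)^2 ≡ 24^2 = 576 ≡ 145 (mod 431)
2^37 = 2^32 · 2^4 · 2^1 ≡ 145 · 16 · 2 ≡ 330 (mod 431).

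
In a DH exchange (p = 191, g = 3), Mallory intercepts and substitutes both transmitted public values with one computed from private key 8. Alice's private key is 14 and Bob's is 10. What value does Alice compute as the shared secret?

97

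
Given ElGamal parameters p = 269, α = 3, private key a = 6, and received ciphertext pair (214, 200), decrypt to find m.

59

Shared mask s = c₁^a mod p = 214^6 mod 269.
214^1 ≡ 214 (mod 269)
214^2 = (214^1)^2 ≡ 214^2 = 45796 ≡ 66 (mod 269)
214^4 = (214^2)^2 ≡ 66^2 = 4356 ≡ 52 (mod 269)
214^6 = 214^4 · 214^2 ≡ 52 · 66 ≡ 204 (mod 269).
So s = 204; s⁻¹ ≡ 120 (mod 269).
m = c₂ · s⁻¹ mod 269 = 200 · 120 mod 269 = 59.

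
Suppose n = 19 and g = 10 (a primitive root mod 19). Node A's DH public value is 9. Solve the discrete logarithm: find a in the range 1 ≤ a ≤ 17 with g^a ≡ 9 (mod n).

10

Try successive powers of 10 modulo 19:
10^1 ≡ 10
10^2 ≡ 5
10^3 ≡ 12
10^4 ≡ 6
10^5 ≡ 3
10^6 ≡ 11
10^7 ≡ 15
10^8 ≡ 17
10^9 ≡ 18
10^10 ≡ 9
Found: a = 10.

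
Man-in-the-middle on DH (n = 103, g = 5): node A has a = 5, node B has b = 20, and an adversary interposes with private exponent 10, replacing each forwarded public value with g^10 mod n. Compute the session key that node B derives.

59

Node B receives an adversary's public value M = 5^10 mod 103 instead of the honest one.
5^1 ≡ 5 (mod 103)
5^2 = (5^1)^2 ≡ 5^2 = 25 ≡ 25 (mod 103)
5^4 = (5^2)^2 ≡ 25^2 = 625 ≡ 7 (mod 103)
5^8 = (5^4)^2 ≡ 7^2 = 49 ≡ 49 (mod 103)
5^10 = 5^8 · 5^2 ≡ 49 · 25 ≡ 92 (mod 103).
So M = 92. Node B computes K = M^20 mod 103.
92^1 ≡ 92 (mod 103)
92^2 = (92^1)^2 ≡ 92^2 = 8464 ≡ 18 (mod 103)
92^4 = (92^2)^2 ≡ 18^2 = 324 ≡ 15 (mod 103)
92^8 = (92^4)^2 ≡ 15^2 = 225 ≡ 19 (mod 103)
92^16 = (92^8)^2 ≡ 19^2 = 361 ≡ 52 (mod 103)
92^20 = 92^16 · 92^4 ≡ 52 · 15 ≡ 59 (mod 103).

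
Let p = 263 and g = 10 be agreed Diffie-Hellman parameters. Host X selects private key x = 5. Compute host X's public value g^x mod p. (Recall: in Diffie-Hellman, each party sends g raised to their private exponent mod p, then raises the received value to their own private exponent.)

Public value = 10^5 mod 263.
10^1 ≡ 10 (mod 263)
10^2 = (10^1)^2 ≡ 10^2 = 100 ≡ 100 (mod 263)
10^4 = (10^2)^2 ≡ 100^2 = 10000 ≡ 6 (mod 263)
10^5 = 10^4 · 10^1 ≡ 6 · 10 ≡ 60 (mod 263).

60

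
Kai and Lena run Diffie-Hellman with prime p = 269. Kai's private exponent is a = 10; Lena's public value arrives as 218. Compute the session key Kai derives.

185

Shared key K = 218^10 mod 269.
218^1 ≡ 218 (mod 269)
218^2 = (218^1)^2 ≡ 218^2 = 47524 ≡ 180 (mod 269)
218^4 = (218^2)^2 ≡ 180^2 = 32400 ≡ 120 (mod 269)
218^8 = (218^4)^2 ≡ 120^2 = 14400 ≡ 143 (mod 269)
218^10 = 218^8 · 218^2 ≡ 143 · 180 ≡ 185 (mod 269).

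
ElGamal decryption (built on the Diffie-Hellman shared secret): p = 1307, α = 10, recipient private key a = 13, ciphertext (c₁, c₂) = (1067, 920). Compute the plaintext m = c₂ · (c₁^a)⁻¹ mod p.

Shared mask s = c₁^a mod p = 1067^13 mod 1307.
1067^1 ≡ 1067 (mod 1307)
1067^2 = (1067^1)^2 ≡ 1067^2 = 1138489 ≡ 92 (mod 1307)
1067^4 = (1067^2)^2 ≡ 92^2 = 8464 ≡ 622 (mod 1307)
1067^8 = (1067^4)^2 ≡ 622^2 = 386884 ≡ 12 (mod 1307)
1067^13 = 1067^8 · 1067^4 · 1067^1 ≡ 12 · 622 · 1067 ≡ 537 (mod 1307).
So s = 537; s⁻¹ ≡ 718 (mod 1307).
m = c₂ · s⁻¹ mod 1307 = 920 · 718 mod 1307 = 525.

525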